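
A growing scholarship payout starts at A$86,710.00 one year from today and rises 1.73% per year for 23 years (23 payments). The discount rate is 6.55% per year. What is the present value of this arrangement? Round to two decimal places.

Periodic rate r = 0.0655 per year.
Growing ordinary annuity: PV = PMT₁ × [1 − ((1+g)/(1+r))^n] / (r − g) = 86,710 × [1 − ((1+0.0173)/(1+r))^23] / (r − 0.0173) = A$1,178,635.59.

A$1,178,635.59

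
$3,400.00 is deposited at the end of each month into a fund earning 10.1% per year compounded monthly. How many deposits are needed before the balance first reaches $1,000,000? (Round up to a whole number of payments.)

149 payments

Periodic rate r = 0.101/12 per month; n is counted in months.
Ordinary annuity FV: 1,000,000 = 3,400 × [((1+r)^n − 1)/r].
(1+r)^n = 1 + 1,000,000 × r / 3,400, so n = ln(1 + 1,000,000·r/3,400) / ln(1+r) = 148.63.
Round up to a whole number of payments: n = 149.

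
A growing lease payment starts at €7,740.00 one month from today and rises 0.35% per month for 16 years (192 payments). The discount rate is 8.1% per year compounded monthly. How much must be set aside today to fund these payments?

€1,101,451.72

Periodic rate r = 0.081/12 per month; n is counted in months.
Growing ordinary annuity: PV = PMT₁ × [1 − ((1+g)/(1+r))^n] / (r − g) = 7,740 × [1 − ((1+0.0035)/(1+r))^192] / (r − 0.0035) = €1,101,451.72.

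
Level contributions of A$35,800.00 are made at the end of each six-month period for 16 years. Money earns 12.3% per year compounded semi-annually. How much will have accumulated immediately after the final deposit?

A$3,348,386.74

This is an ordinary annuity: 32 deposits of A$35,800.00 at the end of each six-month period.
Periodic rate r = 0.123/2 per half-year; n is counted in half-years.
FV = PMT × [((1+r)^n − 1)/r] = 35,800 × [(1+r)^32 − 1] / r = A$3,348,386.74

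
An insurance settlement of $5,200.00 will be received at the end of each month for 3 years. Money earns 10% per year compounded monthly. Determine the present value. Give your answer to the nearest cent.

This is an ordinary annuity: 36 payments of $5,200.00 at the end of each month.
Periodic rate r = 0.1/12 per month; n is counted in months.
PV = PMT × [(1 − (1+r)^−n)/r] = 5,200 × [1 − (1+r)^−36] / r = $161,154.43

$161,154.43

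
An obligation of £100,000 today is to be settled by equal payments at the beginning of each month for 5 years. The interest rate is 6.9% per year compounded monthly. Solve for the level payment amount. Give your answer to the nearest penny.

Level annuity due; solve PV = PMT × [(1 − (1+r)^−n)/r] × (1+r) for PMT.
Periodic rate r = 0.069/12 per month; n is counted in months.
With n = 60: PMT = 100,000 / ([(1 − (1+r)^−n)/r] × (1+r)) = £1,964.11

£1,964.11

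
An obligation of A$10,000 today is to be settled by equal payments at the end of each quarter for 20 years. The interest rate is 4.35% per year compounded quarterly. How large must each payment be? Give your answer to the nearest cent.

A$187.80

Level ordinary annuity; solve PV = PMT × [(1 − (1+r)^−n)/r] for PMT.
Periodic rate r = 0.0435/4 per quarter; n is counted in quarters.
With n = 80: PMT = 10,000 / ([(1 − (1+r)^−n)/r]) = A$187.80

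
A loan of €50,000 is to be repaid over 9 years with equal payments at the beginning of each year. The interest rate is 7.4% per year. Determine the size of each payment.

€7,267.62

Level annuity due; solve PV = PMT × [(1 − (1+r)^−n)/r] × (1+r) for PMT.
Periodic rate r = 0.074 per year.
With n = 9: PMT = 50,000 / ([(1 − (1+r)^−n)/r] × (1+r)) = €7,267.62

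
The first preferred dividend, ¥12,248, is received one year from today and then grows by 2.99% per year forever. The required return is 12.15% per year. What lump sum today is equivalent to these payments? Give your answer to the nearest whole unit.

¥133,712

Periodic rate r = 0.1215 per year.
Growing perpetuity (Gordon): PV = PMT₁ / (r − g) = 12,248 / (r − 0.0299) = ¥133,712.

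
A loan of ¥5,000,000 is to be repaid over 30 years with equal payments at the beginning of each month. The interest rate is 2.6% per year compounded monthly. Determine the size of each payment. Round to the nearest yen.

¥19,974

Level annuity due; solve PV = PMT × [(1 − (1+r)^−n)/r] × (1+r) for PMT.
Periodic rate r = 0.026/12 per month; n is counted in months.
With n = 360: PMT = 5,000,000 / ([(1 − (1+r)^−n)/r] × (1+r)) = ¥19,974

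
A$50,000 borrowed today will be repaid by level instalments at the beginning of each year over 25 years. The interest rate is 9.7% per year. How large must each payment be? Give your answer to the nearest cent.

Level annuity due; solve PV = PMT × [(1 − (1+r)^−n)/r] × (1+r) for PMT.
Periodic rate r = 0.097 per year.
With n = 25: PMT = 50,000 / ([(1 − (1+r)^−n)/r] × (1+r)) = A$4,905.94

A$4,905.94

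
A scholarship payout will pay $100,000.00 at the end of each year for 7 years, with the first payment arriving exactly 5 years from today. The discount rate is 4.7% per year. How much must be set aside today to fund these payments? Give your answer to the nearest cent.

Ordinary annuity of 7 payments, first payment at period 5.
Periodic rate r = 0.047 per year.
The ordinary-annuity PV formula values the stream one period before the first payment (period 4); discount that back 4 periods:
PV₀ = 100,000 × [1 − (1+r)^−7] / r × (1+r)^−4 = $486,805.23

$486,805.23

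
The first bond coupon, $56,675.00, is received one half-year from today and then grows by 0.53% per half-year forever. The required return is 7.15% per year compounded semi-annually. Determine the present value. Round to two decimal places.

Periodic rate r = 0.0715/2 per half-year.
Growing perpetuity (Gordon): PV = PMT₁ / (r − g) = 56,675 / (r − 0.0053) = $1,861,247.95.

$1,861,247.95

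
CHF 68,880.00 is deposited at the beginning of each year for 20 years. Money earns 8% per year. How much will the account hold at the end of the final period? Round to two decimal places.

This is an annuity due: 20 deposits of CHF 68,880.00 at the beginning of each year.
Periodic rate r = 0.08 per year.
FV = PMT × [((1+r)^n − 1)/r] × (1+r) = 68,880 × [(1+r)^20 − 1] / r × (1+r) = CHF 3,404,250.83

CHF 3,404,250.83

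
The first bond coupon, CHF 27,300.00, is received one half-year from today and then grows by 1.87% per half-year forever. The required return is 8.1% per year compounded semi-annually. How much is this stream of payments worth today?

Periodic rate r = 0.081/2 per half-year.
Growing perpetuity (Gordon): PV = PMT₁ / (r − g) = 27,300 / (r − 0.0187) = CHF 1,252,293.58.

CHF 1,252,293.58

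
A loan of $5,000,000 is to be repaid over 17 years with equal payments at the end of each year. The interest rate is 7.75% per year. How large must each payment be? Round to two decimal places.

$539,039.99

Level ordinary annuity; solve PV = PMT × [(1 − (1+r)^−n)/r] for PMT.
Periodic rate r = 0.0775 per year.
With n = 17: PMT = 5,000,000 / ([(1 − (1+r)^−n)/r]) = $539,039.99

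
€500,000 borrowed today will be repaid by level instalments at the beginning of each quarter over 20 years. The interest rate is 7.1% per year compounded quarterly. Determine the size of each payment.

Level annuity due; solve PV = PMT × [(1 − (1+r)^−n)/r] × (1+r) for PMT.
Periodic rate r = 0.071/4 per quarter; n is counted in quarters.
With n = 80: PMT = 500,000 / ([(1 − (1+r)^−n)/r] × (1+r)) = €11,546.03

€11,546.03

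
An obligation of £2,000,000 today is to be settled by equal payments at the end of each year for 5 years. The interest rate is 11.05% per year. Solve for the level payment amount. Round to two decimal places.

Level ordinary annuity; solve PV = PMT × [(1 − (1+r)^−n)/r] for PMT.
Periodic rate r = 0.1105 per year.
With n = 5: PMT = 2,000,000 / ([(1 − (1+r)^−n)/r]) = £541,821.42

£541,821.42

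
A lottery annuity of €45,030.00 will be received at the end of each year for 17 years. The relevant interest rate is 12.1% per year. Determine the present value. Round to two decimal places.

€318,763.52

This is an ordinary annuity: 17 payments of €45,030.00 at the end of each year.
Periodic rate r = 0.121 per year.
PV = PMT × [(1 − (1+r)^−n)/r] = 45,030 × [1 − (1+r)^−17] / r = €318,763.52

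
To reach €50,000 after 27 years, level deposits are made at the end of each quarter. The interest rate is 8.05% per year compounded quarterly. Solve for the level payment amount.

Level ordinary annuity; solve FV = PMT × [((1+r)^n − 1)/r] for PMT.
Periodic rate r = 0.0805/4 per quarter; n is counted in quarters.
With n = 108: PMT = 50,000 / ([((1+r)^n − 1)/r]) = €132.38

€132.38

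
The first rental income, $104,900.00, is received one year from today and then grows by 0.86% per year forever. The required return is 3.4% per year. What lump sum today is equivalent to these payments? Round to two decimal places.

$4,129,921.26

Periodic rate r = 0.034 per year.
Growing perpetuity (Gordon): PV = PMT₁ / (r − g) = 104,900 / (r − 0.0086) = $4,129,921.26.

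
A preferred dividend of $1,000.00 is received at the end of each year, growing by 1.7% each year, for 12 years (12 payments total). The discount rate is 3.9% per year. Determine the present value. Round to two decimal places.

Periodic rate r = 0.039 per year.
Growing ordinary annuity: PV = PMT₁ × [1 − ((1+g)/(1+r))^n] / (r − g) = 1,000 × [1 − ((1+0.017)/(1+r))^12] / (r − 0.017) = $10,295.09.

$10,295.09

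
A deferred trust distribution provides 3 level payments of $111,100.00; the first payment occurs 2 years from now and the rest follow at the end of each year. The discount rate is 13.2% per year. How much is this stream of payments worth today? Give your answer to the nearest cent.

Ordinary annuity of 3 payments, first payment at period 2.
Periodic rate r = 0.132 per year.
The ordinary-annuity PV formula values the stream one period before the first payment (period 1); discount that back 1 periods:
PV₀ = 111,100 × [1 − (1+r)^−3] / r × (1+r)^−1 = $230,950.33

$230,950.33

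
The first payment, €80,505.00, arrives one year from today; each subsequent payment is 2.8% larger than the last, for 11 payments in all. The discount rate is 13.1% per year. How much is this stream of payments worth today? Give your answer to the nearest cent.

Periodic rate r = 0.131 per year.
Growing ordinary annuity: PV = PMT₁ × [1 − ((1+g)/(1+r))^n] / (r − g) = 80,505 × [1 − ((1+0.028)/(1+r))^11] / (r − 0.028) = €508,187.63.

€508,187.63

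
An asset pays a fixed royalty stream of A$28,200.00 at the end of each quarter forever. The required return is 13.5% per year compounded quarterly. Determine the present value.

Periodic rate r = 0.135/4 per quarter.
Level perpetuity: PV = PMT / r = 28,200 / (0.135/4) = A$835,555.56.

A$835,555.56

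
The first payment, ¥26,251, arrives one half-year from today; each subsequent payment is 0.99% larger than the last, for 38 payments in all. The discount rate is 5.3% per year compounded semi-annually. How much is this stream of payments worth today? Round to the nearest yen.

¥730,295

Periodic rate r = 0.053/2 per half-year; n is counted in half-years.
Growing ordinary annuity: PV = PMT₁ × [1 − ((1+g)/(1+r))^n] / (r − g) = 26,251 × [1 − ((1+0.0099)/(1+r))^38] / (r − 0.0099) = ¥730,295.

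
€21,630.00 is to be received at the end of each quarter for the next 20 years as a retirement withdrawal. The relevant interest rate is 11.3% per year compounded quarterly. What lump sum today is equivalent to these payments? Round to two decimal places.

This is an ordinary annuity: 80 payments of €21,630.00 at the end of each quarter.
Periodic rate r = 0.113/4 per quarter; n is counted in quarters.
PV = PMT × [(1 − (1+r)^−n)/r] = 21,630 × [1 − (1+r)^−80] / r = €683,223.22

€683,223.22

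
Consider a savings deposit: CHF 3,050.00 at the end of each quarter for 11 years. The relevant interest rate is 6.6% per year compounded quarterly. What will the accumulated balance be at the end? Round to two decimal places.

CHF 194,939.08

This is an ordinary annuity: 44 deposits of CHF 3,050.00 at the end of each quarter.
Periodic rate r = 0.066/4 per quarter; n is counted in quarters.
FV = PMT × [((1+r)^n − 1)/r] = 3,050 × [(1+r)^44 − 1] / r = CHF 194,939.08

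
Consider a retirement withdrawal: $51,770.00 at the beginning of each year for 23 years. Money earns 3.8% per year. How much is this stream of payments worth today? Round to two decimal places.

This is an annuity due: 23 payments of $51,770.00 at the beginning of each year.
Periodic rate r = 0.038 per year.
PV = PMT × [(1 − (1+r)^−n)/r] × (1+r) = 51,770 × [1 − (1+r)^−23] / r × (1+r) = $814,412.54

$814,412.54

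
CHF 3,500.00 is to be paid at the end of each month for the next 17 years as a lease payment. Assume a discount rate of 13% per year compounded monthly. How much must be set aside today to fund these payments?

CHF 287,211.43

This is an ordinary annuity: 204 payments of CHF 3,500.00 at the end of each month.
Periodic rate r = 0.13/12 per month; n is counted in months.
PV = PMT × [(1 − (1+r)^−n)/r] = 3,500 × [1 − (1+r)^−204] / r = CHF 287,211.43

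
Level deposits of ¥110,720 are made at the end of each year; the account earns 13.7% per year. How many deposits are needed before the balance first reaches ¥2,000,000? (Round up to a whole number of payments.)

10 payments

Periodic rate r = 0.137 per year.
Ordinary annuity FV: 2,000,000 = 110,720 × [((1+r)^n − 1)/r].
(1+r)^n = 1 + 2,000,000 × r / 110,720, so n = ln(1 + 2,000,000·r/110,720) / ln(1+r) = 9.70.
Round up to a whole number of payments: n = 10.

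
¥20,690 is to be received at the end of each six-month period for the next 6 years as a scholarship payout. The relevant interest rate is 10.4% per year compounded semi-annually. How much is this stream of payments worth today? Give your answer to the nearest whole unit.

¥181,330

This is an ordinary annuity: 12 payments of ¥20,690 at the end of each six-month period.
Periodic rate r = 0.104/2 per half-year; n is counted in half-years.
PV = PMT × [(1 − (1+r)^−n)/r] = 20,690 × [1 − (1+r)^−12] / r = ¥181,330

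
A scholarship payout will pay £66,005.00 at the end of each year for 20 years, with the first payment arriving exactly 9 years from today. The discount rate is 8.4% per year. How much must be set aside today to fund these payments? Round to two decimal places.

Ordinary annuity of 20 payments, first payment at period 9.
Periodic rate r = 0.084 per year.
The ordinary-annuity PV formula values the stream one period before the first payment (period 8); discount that back 8 periods:
PV₀ = 66,005 × [1 − (1+r)^−20] / r × (1+r)^−8 = £330,032.15

£330,032.15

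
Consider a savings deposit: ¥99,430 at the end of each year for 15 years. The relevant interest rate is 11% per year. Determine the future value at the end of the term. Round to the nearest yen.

This is an ordinary annuity: 15 deposits of ¥99,430 at the end of each year.
Periodic rate r = 0.11 per year.
FV = PMT × [((1+r)^n − 1)/r] = 99,430 × [(1+r)^15 − 1] / r = ¥3,420,925

¥3,420,925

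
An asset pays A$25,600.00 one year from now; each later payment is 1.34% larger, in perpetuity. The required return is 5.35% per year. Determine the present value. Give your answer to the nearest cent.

A$638,403.99

Periodic rate r = 0.0535 per year.
Growing perpetuity (Gordon): PV = PMT₁ / (r − g) = 25,600 / (r − 0.0134) = A$638,403.99.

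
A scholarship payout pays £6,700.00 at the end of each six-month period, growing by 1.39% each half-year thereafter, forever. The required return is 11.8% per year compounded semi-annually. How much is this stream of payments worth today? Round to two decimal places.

£148,558.76

Periodic rate r = 0.118/2 per half-year.
Growing perpetuity (Gordon): PV = PMT₁ / (r − g) = 6,700 / (r − 0.0139) = £148,558.76.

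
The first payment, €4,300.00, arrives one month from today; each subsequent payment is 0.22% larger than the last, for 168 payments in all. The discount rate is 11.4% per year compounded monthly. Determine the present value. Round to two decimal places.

€415,011.86

Periodic rate r = 0.114/12 per month; n is counted in months.
Growing ordinary annuity: PV = PMT₁ × [1 − ((1+g)/(1+r))^n] / (r − g) = 4,300 × [1 − ((1+0.0022)/(1+r))^168] / (r − 0.0022) = €415,011.86.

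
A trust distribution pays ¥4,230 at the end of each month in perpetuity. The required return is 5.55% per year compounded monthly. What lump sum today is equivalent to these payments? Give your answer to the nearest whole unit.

Periodic rate r = 0.0555/12 per month.
Level perpetuity: PV = PMT / r = 4,230 / (0.0555/12) = ¥914,595.

¥914,595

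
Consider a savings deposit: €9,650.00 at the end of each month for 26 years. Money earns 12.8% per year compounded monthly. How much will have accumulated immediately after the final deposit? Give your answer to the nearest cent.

€23,879,607.44

This is an ordinary annuity: 312 deposits of €9,650.00 at the end of each month.
Periodic rate r = 0.128/12 per month; n is counted in months.
FV = PMT × [((1+r)^n − 1)/r] = 9,650 × [(1+r)^312 − 1] / r = €23,879,607.44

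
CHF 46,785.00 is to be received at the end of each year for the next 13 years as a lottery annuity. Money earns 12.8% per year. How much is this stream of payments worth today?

This is an ordinary annuity: 13 payments of CHF 46,785.00 at the end of each year.
Periodic rate r = 0.128 per year.
PV = PMT × [(1 − (1+r)^−n)/r] = 46,785 × [1 − (1+r)^−13] / r = CHF 289,145.62

CHF 289,145.62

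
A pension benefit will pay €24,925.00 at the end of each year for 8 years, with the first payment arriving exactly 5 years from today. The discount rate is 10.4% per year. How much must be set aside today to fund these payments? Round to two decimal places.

Ordinary annuity of 8 payments, first payment at period 5.
Periodic rate r = 0.104 per year.
The ordinary-annuity PV formula values the stream one period before the first payment (period 4); discount that back 4 periods:
PV₀ = 24,925 × [1 − (1+r)^−8] / r × (1+r)^−4 = €88,224.51

€88,224.51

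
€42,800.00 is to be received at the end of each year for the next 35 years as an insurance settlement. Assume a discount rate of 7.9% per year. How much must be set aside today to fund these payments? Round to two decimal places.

This is an ordinary annuity: 35 payments of €42,800.00 at the end of each year.
Periodic rate r = 0.079 per year.
PV = PMT × [(1 − (1+r)^−n)/r] = 42,800 × [1 − (1+r)^−35] / r = €503,922.13

€503,922.13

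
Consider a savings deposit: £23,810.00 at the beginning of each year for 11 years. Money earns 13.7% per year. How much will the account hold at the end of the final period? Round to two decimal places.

This is an annuity due: 11 deposits of £23,810.00 at the beginning of each year.
Periodic rate r = 0.137 per year.
FV = PMT × [((1+r)^n − 1)/r] × (1+r) = 23,810 × [(1+r)^11 − 1] / r × (1+r) = £613,662.49

£613,662.49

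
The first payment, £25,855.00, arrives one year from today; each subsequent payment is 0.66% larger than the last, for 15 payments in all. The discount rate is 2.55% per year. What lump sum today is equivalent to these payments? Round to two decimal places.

£333,081.62

Periodic rate r = 0.0255 per year.
Growing ordinary annuity: PV = PMT₁ × [1 − ((1+g)/(1+r))^n] / (r − g) = 25,855 × [1 − ((1+0.0066)/(1+r))^15] / (r − 0.0066) = £333,081.62.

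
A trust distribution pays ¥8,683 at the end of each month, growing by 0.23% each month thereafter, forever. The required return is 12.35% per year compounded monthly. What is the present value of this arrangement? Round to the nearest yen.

Periodic rate r = 0.1235/12 per month.
Growing perpetuity (Gordon): PV = PMT₁ / (r − g) = 8,683 / (r − 0.0023) = ¥1,086,507.

¥1,086,507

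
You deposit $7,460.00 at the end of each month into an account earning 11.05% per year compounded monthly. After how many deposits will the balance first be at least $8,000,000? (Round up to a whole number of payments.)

Periodic rate r = 0.1105/12 per month; n is counted in months.
Ordinary annuity FV: 8,000,000 = 7,460 × [((1+r)^n − 1)/r].
(1+r)^n = 1 + 8,000,000 × r / 7,460, so n = ln(1 + 8,000,000·r/7,460) / ln(1+r) = 260.35.
Round up to a whole number of payments: n = 261.

261 payments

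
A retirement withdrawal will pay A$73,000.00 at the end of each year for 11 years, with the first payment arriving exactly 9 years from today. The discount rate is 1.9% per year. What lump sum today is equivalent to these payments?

Ordinary annuity of 11 payments, first payment at period 9.
Periodic rate r = 0.019 per year.
The ordinary-annuity PV formula values the stream one period before the first payment (period 8); discount that back 8 periods:
PV₀ = 73,000 × [1 − (1+r)^−11] / r × (1+r)^−8 = A$618,081.80

A$618,081.80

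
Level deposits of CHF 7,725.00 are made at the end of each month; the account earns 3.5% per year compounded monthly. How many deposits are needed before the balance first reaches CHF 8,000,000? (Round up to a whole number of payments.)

Periodic rate r = 0.035/12 per month; n is counted in months.
Ordinary annuity FV: 8,000,000 = 7,725 × [((1+r)^n − 1)/r].
(1+r)^n = 1 + 8,000,000 × r / 7,725, so n = ln(1 + 8,000,000·r/7,725) / ln(1+r) = 477.75.
Round up to a whole number of payments: n = 478.

478 payments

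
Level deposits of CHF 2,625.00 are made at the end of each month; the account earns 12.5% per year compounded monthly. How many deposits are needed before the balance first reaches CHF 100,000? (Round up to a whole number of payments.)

Periodic rate r = 0.125/12 per month; n is counted in months.
Ordinary annuity FV: 100,000 = 2,625 × [((1+r)^n − 1)/r].
(1+r)^n = 1 + 100,000 × r / 2,625, so n = ln(1 + 100,000·r/2,625) / ln(1+r) = 32.25.
Round up to a whole number of payments: n = 33.

33 payments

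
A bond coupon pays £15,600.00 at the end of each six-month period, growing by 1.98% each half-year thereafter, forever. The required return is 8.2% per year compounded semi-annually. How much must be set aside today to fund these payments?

£735,849.06

Periodic rate r = 0.082/2 per half-year.
Growing perpetuity (Gordon): PV = PMT₁ / (r − g) = 15,600 / (r − 0.0198) = £735,849.06.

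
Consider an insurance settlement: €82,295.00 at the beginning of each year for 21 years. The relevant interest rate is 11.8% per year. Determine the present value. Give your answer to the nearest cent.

€704,780.32

This is an annuity due: 21 payments of €82,295.00 at the beginning of each year.
Periodic rate r = 0.118 per year.
PV = PMT × [(1 − (1+r)^−n)/r] × (1+r) = 82,295 × [1 − (1+r)^−21] / r × (1+r) = €704,780.32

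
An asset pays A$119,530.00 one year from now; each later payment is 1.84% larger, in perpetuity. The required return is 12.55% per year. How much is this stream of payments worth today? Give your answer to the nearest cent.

Periodic rate r = 0.1255 per year.
Growing perpetuity (Gordon): PV = PMT₁ / (r − g) = 119,530 / (r − 0.0184) = A$1,116,059.76.

A$1,116,059.76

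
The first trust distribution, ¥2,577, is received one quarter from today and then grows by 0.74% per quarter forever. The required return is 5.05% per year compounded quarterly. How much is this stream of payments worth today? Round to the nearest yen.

Periodic rate r = 0.0505/4 per quarter.
Growing perpetuity (Gordon): PV = PMT₁ / (r − g) = 2,577 / (r − 0.0074) = ¥493,206.

¥493,206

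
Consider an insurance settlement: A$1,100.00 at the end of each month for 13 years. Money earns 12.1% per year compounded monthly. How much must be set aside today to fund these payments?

This is an ordinary annuity: 156 payments of A$1,100.00 at the end of each month.
Periodic rate r = 0.121/12 per month; n is counted in months.
PV = PMT × [(1 − (1+r)^−n)/r] = 1,100 × [1 − (1+r)^−156] / r = A$86,284.10

A$86,284.10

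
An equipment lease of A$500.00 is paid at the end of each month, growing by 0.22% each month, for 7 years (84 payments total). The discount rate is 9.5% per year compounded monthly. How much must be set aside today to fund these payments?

A$33,222.52

Periodic rate r = 0.095/12 per month; n is counted in months.
Growing ordinary annuity: PV = PMT₁ × [1 − ((1+g)/(1+r))^n] / (r − g) = 500 × [1 − ((1+0.0022)/(1+r))^84] / (r − 0.0022) = A$33,222.52.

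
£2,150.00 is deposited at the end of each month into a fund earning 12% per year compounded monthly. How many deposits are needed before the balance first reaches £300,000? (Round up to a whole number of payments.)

Periodic rate r = 0.12/12 per month; n is counted in months.
Ordinary annuity FV: 300,000 = 2,150 × [((1+r)^n − 1)/r].
(1+r)^n = 1 + 300,000 × r / 2,150, so n = ln(1 + 300,000·r/2,150) / ln(1+r) = 87.79.
Round up to a whole number of payments: n = 88.

88 payments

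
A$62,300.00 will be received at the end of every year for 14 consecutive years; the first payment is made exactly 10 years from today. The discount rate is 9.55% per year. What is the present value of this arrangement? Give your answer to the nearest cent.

A$207,003.26

Ordinary annuity of 14 payments, first payment at period 10.
Periodic rate r = 0.0955 per year.
The ordinary-annuity PV formula values the stream one period before the first payment (period 9); discount that back 9 periods:
PV₀ = 62,300 × [1 − (1+r)^−14] / r × (1+r)^−9 = A$207,003.26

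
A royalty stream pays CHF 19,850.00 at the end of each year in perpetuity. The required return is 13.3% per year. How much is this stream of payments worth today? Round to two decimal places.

CHF 149,248.12

Periodic rate r = 0.133 per year.
Level perpetuity: PV = PMT / r = 19,850 / (0.133) = CHF 149,248.12.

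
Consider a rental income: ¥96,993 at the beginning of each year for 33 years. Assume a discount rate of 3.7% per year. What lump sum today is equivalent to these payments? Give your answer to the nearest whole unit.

¥1,898,794

This is an annuity due: 33 payments of ¥96,993 at the beginning of each year.
Periodic rate r = 0.037 per year.
PV = PMT × [(1 − (1+r)^−n)/r] × (1+r) = 96,993 × [1 − (1+r)^−33] / r × (1+r) = ¥1,898,794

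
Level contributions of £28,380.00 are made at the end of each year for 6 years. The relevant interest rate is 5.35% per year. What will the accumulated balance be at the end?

This is an ordinary annuity: 6 deposits of £28,380.00 at the end of each year.
Periodic rate r = 0.0535 per year.
FV = PMT × [((1+r)^n − 1)/r] = 28,380 × [(1+r)^6 − 1] / r = £194,746.16

£194,746.16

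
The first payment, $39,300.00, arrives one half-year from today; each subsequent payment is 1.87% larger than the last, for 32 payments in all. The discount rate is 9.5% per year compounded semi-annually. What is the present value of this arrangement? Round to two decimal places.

$805,401.77

Periodic rate r = 0.095/2 per half-year; n is counted in half-years.
Growing ordinary annuity: PV = PMT₁ × [1 − ((1+g)/(1+r))^n] / (r − g) = 39,300 × [1 − ((1+0.0187)/(1+r))^32] / (r − 0.0187) = $805,401.77.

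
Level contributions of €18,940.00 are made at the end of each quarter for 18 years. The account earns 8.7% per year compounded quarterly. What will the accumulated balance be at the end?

€3,228,736.58

This is an ordinary annuity: 72 deposits of €18,940.00 at the end of each quarter.
Periodic rate r = 0.087/4 per quarter; n is counted in quarters.
FV = PMT × [((1+r)^n − 1)/r] = 18,940 × [(1+r)^72 − 1] / r = €3,228,736.58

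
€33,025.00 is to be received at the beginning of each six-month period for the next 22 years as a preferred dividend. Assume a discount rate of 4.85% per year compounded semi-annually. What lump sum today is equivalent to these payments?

€908,838.15

This is an annuity due: 44 payments of €33,025.00 at the beginning of each six-month period.
Periodic rate r = 0.0485/2 per half-year; n is counted in half-years.
PV = PMT × [(1 − (1+r)^−n)/r] × (1+r) = 33,025 × [1 − (1+r)^−44] / r × (1+r) = €908,838.15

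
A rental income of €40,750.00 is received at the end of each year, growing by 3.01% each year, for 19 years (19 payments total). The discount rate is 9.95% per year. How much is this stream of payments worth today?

Periodic rate r = 0.0995 per year.
Growing ordinary annuity: PV = PMT₁ × [1 − ((1+g)/(1+r))^n] / (r − g) = 40,750 × [1 − ((1+0.0301)/(1+r))^19] / (r − 0.0301) = €417,051.22.

€417,051.22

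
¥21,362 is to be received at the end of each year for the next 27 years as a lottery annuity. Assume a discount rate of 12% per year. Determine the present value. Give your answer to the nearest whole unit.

¥169,669

This is an ordinary annuity: 27 payments of ¥21,362 at the end of each year.
Periodic rate r = 0.12 per year.
PV = PMT × [(1 − (1+r)^−n)/r] = 21,362 × [1 − (1+r)^−27] / r = ¥169,669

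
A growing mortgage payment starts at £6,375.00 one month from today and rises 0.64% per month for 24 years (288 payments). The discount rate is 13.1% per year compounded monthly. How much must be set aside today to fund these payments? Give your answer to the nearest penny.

£1,022,769.74

Periodic rate r = 0.131/12 per month; n is counted in months.
Growing ordinary annuity: PV = PMT₁ × [1 − ((1+g)/(1+r))^n] / (r − g) = 6,375 × [1 − ((1+0.0064)/(1+r))^288] / (r − 0.0064) = £1,022,769.74.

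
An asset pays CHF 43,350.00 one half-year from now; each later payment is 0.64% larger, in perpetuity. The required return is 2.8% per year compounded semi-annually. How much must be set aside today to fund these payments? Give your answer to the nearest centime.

CHF 5,703,947.37

Periodic rate r = 0.028/2 per half-year.
Growing perpetuity (Gordon): PV = PMT₁ / (r − g) = 43,350 / (r − 0.0064) = CHF 5,703,947.37.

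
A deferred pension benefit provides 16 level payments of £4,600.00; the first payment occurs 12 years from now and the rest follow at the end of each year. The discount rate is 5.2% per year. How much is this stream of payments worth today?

£28,142.60

Ordinary annuity of 16 payments, first payment at period 12.
Periodic rate r = 0.052 per year.
The ordinary-annuity PV formula values the stream one period before the first payment (period 11); discount that back 11 periods:
PV₀ = 4,600 × [1 − (1+r)^−16] / r × (1+r)^−11 = £28,142.60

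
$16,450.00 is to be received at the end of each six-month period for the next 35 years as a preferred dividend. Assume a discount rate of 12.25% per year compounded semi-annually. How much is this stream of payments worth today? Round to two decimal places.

This is an ordinary annuity: 70 payments of $16,450.00 at the end of each six-month period.
Periodic rate r = 0.1225/2 per half-year; n is counted in half-years.
PV = PMT × [(1 − (1+r)^−n)/r] = 16,450 × [1 − (1+r)^−70] / r = $264,385.22

$264,385.22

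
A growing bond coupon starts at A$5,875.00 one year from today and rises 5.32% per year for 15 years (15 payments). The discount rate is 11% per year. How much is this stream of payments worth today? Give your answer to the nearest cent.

Periodic rate r = 0.11 per year.
Growing ordinary annuity: PV = PMT₁ × [1 − ((1+g)/(1+r))^n] / (r − g) = 5,875 × [1 − ((1+0.0532)/(1+r))^15] / (r − 0.0532) = A$56,391.98.

A$56,391.98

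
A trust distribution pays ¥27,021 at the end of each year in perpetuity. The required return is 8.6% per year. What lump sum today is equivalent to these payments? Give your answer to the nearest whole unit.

Periodic rate r = 0.086 per year.
Level perpetuity: PV = PMT / r = 27,021 / (0.086) = ¥314,198.

¥314,198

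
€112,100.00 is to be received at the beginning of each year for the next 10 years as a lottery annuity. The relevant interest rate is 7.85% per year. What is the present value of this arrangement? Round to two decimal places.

€816,765.28

This is an annuity due: 10 payments of €112,100.00 at the beginning of each year.
Periodic rate r = 0.0785 per year.
PV = PMT × [(1 − (1+r)^−n)/r] × (1+r) = 112,100 × [1 − (1+r)^−10] / r × (1+r) = €816,765.28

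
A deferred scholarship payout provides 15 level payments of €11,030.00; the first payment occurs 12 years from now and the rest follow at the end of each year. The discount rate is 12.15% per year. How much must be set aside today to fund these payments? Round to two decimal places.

Ordinary annuity of 15 payments, first payment at period 12.
Periodic rate r = 0.1215 per year.
The ordinary-annuity PV formula values the stream one period before the first payment (period 11); discount that back 11 periods:
PV₀ = 11,030 × [1 − (1+r)^−15] / r × (1+r)^−11 = €21,111.35

€21,111.35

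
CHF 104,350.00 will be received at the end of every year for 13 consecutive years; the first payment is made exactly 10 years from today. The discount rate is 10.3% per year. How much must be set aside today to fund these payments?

CHF 302,034.55

Ordinary annuity of 13 payments, first payment at period 10.
Periodic rate r = 0.103 per year.
The ordinary-annuity PV formula values the stream one period before the first payment (period 9); discount that back 9 periods:
PV₀ = 104,350 × [1 − (1+r)^−13] / r × (1+r)^−9 = CHF 302,034.55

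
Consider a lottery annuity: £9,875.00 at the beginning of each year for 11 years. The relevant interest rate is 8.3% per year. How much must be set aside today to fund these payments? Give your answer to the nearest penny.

This is an annuity due: 11 payments of £9,875.00 at the beginning of each year.
Periodic rate r = 0.083 per year.
PV = PMT × [(1 − (1+r)^−n)/r] × (1+r) = 9,875 × [1 − (1+r)^−11] / r × (1+r) = £75,249.71

£75,249.71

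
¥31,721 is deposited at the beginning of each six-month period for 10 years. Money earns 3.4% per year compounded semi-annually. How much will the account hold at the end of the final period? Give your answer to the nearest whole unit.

¥760,846

This is an annuity due: 20 deposits of ¥31,721 at the beginning of each six-month period.
Periodic rate r = 0.034/2 per half-year; n is counted in half-years.
FV = PMT × [((1+r)^n − 1)/r] × (1+r) = 31,721 × [(1+r)^20 − 1] / r × (1+r) = ¥760,846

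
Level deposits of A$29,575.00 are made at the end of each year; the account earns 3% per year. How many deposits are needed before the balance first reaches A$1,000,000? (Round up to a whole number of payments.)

Periodic rate r = 0.03 per year.
Ordinary annuity FV: 1,000,000 = 29,575 × [((1+r)^n − 1)/r].
(1+r)^n = 1 + 1,000,000 × r / 29,575, so n = ln(1 + 1,000,000·r/29,575) / ln(1+r) = 23.69.
Round up to a whole number of payments: n = 24.

24 payments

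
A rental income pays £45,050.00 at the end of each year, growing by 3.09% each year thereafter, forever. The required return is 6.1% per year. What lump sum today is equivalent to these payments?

£1,496,677.74

Periodic rate r = 0.061 per year.
Growing perpetuity (Gordon): PV = PMT₁ / (r − g) = 45,050 / (r − 0.0309) = £1,496,677.74.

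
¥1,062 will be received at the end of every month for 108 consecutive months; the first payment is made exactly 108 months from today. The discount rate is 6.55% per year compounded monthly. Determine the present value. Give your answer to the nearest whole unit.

Ordinary annuity of 108 payments, first payment at period 108.
Periodic rate r = 0.0655/12 per month; n is counted in months.
The ordinary-annuity PV formula values the stream one period before the first payment (period 107); discount that back 107 periods:
PV₀ = 1,062 × [1 − (1+r)^−108] / r × (1+r)^−107 = ¥48,304

¥48,304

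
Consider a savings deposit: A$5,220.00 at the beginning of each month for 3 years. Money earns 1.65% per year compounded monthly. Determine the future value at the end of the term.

A$192,777.80

This is an annuity due: 36 deposits of A$5,220.00 at the beginning of each month.
Periodic rate r = 0.0165/12 per month; n is counted in months.
FV = PMT × [((1+r)^n − 1)/r] × (1+r) = 5,220 × [(1+r)^36 − 1] / r × (1+r) = A$192,777.80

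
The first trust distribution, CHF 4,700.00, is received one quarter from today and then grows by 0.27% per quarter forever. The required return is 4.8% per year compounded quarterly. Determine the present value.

CHF 505,376.34

Periodic rate r = 0.048/4 per quarter.
Growing perpetuity (Gordon): PV = PMT₁ / (r − g) = 4,700 / (r − 0.0027) = CHF 505,376.34.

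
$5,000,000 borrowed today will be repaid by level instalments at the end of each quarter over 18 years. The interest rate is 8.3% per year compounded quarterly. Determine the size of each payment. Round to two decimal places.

Level ordinary annuity; solve PV = PMT × [(1 − (1+r)^−n)/r] for PMT.
Periodic rate r = 0.083/4 per quarter; n is counted in quarters.
With n = 72: PMT = 5,000,000 / ([(1 − (1+r)^−n)/r]) = $134,379.24

$134,379.24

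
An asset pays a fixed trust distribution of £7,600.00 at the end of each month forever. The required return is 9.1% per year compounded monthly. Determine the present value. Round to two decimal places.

£1,002,197.80

Periodic rate r = 0.091/12 per month.
Level perpetuity: PV = PMT / r = 7,600 / (0.091/12) = £1,002,197.80.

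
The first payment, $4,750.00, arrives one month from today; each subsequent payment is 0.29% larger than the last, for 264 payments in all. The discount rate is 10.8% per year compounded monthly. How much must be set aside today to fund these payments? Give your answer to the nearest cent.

$621,612.26

Periodic rate r = 0.108/12 per month; n is counted in months.
Growing ordinary annuity: PV = PMT₁ × [1 − ((1+g)/(1+r))^n] / (r − g) = 4,750 × [1 − ((1+0.0029)/(1+r))^264] / (r − 0.0029) = $621,612.26.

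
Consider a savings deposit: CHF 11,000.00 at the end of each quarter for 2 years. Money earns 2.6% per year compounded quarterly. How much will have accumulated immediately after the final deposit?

This is an ordinary annuity: 8 deposits of CHF 11,000.00 at the end of each quarter.
Periodic rate r = 0.026/4 per quarter; n is counted in quarters.
FV = PMT × [((1+r)^n − 1)/r] = 11,000 × [(1+r)^8 − 1] / r = CHF 90,028.24

CHF 90,028.24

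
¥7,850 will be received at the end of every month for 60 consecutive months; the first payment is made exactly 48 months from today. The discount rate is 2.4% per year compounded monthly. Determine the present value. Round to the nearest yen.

Ordinary annuity of 60 payments, first payment at period 48.
Periodic rate r = 0.024/12 per month; n is counted in months.
The ordinary-annuity PV formula values the stream one period before the first payment (period 47); discount that back 47 periods:
PV₀ = 7,850 × [1 − (1+r)^−60] / r × (1+r)^−47 = ¥403,676

¥403,676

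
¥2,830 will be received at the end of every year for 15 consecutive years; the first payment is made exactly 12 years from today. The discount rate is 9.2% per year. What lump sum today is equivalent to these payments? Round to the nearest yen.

Ordinary annuity of 15 payments, first payment at period 12.
Periodic rate r = 0.092 per year.
The ordinary-annuity PV formula values the stream one period before the first payment (period 11); discount that back 11 periods:
PV₀ = 2,830 × [1 − (1+r)^−15] / r × (1+r)^−11 = ¥8,562

¥8,562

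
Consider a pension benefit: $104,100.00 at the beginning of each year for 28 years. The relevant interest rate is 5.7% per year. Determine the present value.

This is an annuity due: 28 payments of $104,100.00 at the beginning of each year.
Periodic rate r = 0.057 per year.
PV = PMT × [(1 − (1+r)^−n)/r] × (1+r) = 104,100 × [1 − (1+r)^−28] / r × (1+r) = $1,521,577.83

$1,521,577.83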